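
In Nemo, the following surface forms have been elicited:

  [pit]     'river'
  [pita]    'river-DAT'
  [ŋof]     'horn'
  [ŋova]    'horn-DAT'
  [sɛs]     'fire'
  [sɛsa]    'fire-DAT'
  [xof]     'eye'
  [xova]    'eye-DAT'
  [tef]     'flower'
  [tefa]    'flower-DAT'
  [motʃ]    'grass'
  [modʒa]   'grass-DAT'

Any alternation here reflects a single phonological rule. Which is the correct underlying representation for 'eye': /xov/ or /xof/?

The stem for 'eye' ends in [f] in [xof] but [v] in [xova].
The stem 'flower' ([tef], [tefa]) shows [f] unchanged in both environments, so [f] cannot be basic with [v] derived before the DAT suffix.
The underlying segment must be /v/; voiced obstruents become voiceless word-finally, yielding [f] there.

/xov/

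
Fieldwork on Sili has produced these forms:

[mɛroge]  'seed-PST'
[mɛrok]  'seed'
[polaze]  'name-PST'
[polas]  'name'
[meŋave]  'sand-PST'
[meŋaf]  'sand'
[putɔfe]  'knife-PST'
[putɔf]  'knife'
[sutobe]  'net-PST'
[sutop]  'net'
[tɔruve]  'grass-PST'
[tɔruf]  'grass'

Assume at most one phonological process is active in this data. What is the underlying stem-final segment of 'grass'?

The stem for 'grass' ends in [v] in [tɔruve] but [f] in [tɔruf].
But 'knife' keeps [f] in both environments ([putɔfe], [putɔf]), so there is no rule changing /f/ to [v] before the PST suffix.
Therefore /v/ is basic and [f] is derived by word-final obstruent devoicing (voiced obstruents become voiceless word-finally).

/v/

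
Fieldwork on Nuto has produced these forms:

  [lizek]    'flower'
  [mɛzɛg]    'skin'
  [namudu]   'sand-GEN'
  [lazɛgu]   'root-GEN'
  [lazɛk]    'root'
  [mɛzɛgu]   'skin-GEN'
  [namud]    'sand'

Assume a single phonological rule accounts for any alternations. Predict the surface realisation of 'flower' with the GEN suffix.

[lizegu]

The stem for 'root' ends in [k] in [lazɛk] but [g] in [lazɛgu].
Compare 'skin', with invariant [g] in [mɛzɛg] and [mɛzɛgu]: an analysis with underlying /g/ and a rule producing [k] in isolation would wrongly predict alternation here too.
Therefore /k/ is basic and [g] is derived by intervocalic voicing (voiceless stops become voiced between vowels).
The one attested form of 'flower', [lizek], shows underlying /lizek/. Applying the same rule between vowels gives [lizegu].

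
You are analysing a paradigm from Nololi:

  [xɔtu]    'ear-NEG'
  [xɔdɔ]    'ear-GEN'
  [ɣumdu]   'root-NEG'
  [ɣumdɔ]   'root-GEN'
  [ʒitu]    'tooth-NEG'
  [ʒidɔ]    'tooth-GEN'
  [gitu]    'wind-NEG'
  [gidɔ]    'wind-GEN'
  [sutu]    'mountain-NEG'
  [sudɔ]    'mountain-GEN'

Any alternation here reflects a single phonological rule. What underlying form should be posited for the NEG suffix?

The NEG suffix surfaces as [-du] and [-tu], depending on the final segment of the stem.
By contrast the GEN suffix keeps its initial [d] throughout — that segment must be underlying.
The NEG suffix is therefore /-tu/ underlyingly, with post-nasal voicing: voiceless stops become voiced after a nasal.

/-tu/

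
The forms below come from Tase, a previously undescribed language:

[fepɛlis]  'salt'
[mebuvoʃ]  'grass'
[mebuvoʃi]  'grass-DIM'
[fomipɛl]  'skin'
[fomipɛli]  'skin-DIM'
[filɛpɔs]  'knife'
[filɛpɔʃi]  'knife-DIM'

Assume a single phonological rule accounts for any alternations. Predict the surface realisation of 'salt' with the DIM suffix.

The stem for 'knife' ends in [s] in [filɛpɔs] but [ʃ] in [filɛpɔʃi].
If /ʃ/ were underlying and a rule turned it into [s] in isolation, 'grass' would also alternate; but it has [ʃ] in both [mebuvoʃ] and [mebuvoʃi].
The alternation reflects palatalization before a front vowel: /s/ becomes palato-alveolar [ʃ] before a front vowel. /s/ is underlying.
From [fepɛlis] the stem 'salt' is /fepɛlis/; before a front vowel this yields [fepɛliʃi].

[fepɛliʃi]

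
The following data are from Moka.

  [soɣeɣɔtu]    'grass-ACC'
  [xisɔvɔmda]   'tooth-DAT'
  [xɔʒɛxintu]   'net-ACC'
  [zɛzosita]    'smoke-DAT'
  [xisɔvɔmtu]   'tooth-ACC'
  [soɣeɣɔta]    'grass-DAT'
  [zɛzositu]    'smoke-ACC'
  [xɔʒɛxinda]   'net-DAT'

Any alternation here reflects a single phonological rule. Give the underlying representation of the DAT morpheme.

/-da/

The DAT morpheme has two allomorphs, [-da] and [-ta].
By contrast the ACC suffix keeps its initial [t] throughout — that segment must be underlying.
The DAT suffix is therefore /-da/ underlyingly, with post-vocalic devoicing: voiced stops become voiceless after a vowel.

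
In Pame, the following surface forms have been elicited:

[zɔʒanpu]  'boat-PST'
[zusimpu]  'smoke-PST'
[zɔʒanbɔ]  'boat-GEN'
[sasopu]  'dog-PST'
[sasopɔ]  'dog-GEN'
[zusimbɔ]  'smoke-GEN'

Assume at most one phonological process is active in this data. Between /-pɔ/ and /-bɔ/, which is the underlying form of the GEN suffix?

The GEN morpheme has two allomorphs, [-bɔ] and [-pɔ].
The PST suffix, which begins with [p], is invariant after every stem; so [p] is not altered by any rule here.
The GEN suffix is therefore /-bɔ/ underlyingly, with post-vocalic devoicing: voiced stops become voiceless after a vowel.

/-bɔ/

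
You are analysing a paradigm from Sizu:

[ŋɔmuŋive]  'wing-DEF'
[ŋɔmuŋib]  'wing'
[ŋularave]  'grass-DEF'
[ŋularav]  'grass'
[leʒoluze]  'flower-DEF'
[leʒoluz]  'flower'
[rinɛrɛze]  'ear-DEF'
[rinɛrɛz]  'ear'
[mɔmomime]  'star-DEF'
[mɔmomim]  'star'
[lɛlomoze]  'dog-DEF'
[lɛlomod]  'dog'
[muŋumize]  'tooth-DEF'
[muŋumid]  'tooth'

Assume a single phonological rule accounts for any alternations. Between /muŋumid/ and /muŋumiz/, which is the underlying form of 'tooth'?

/muŋumid/

In [muŋumize] and [muŋumid] the final segment of 'tooth' alternates: [z] ~ [d].
If /z/ were underlying and a rule turned it into [d] in isolation, 'flower' would also alternate; but it has [z] in both [leʒoluze] and [leʒoluz].
The underlying segment must be /d/; voiced stops become fricatives between vowels, yielding [z] there.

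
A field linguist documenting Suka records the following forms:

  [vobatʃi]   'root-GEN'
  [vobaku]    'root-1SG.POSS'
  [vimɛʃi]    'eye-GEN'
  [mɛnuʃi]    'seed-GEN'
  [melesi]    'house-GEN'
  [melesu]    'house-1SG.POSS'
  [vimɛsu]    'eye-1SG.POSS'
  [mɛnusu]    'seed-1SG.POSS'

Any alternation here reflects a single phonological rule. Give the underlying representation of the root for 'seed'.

The root 'seed' surfaces as [mɛnuʃi] and [mɛnusu], with a stem-final [ʃ] ~ [s] alternation.
Compare 'house', with invariant [s] in [melesi] and [melesu]: an analysis with underlying /s/ and a rule producing [ʃ] before the GEN suffix would wrongly predict alternation here too.
The underlying segment must be /ʃ/; palato-alveolar /tʃ/ and /ʃ/ become [k] and [s] when no front vowel follows, yielding [s] there.
So 'seed' = /mɛnuʃ/.

/mɛnuʃ/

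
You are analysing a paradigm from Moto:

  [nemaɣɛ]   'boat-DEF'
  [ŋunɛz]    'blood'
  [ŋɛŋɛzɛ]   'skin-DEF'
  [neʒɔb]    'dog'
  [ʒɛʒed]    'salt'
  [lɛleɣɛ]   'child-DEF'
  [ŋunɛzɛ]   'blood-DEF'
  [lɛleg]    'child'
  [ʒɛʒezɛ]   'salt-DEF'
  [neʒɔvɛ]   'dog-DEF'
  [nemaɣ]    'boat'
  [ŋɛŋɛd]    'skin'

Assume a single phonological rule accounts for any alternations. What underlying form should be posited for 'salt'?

/ʒɛʒed/

The root 'salt' surfaces as [ʒɛʒezɛ] and [ʒɛʒed], with a stem-final [z] ~ [d] alternation.
The stem 'blood' ([ŋunɛzɛ], [ŋunɛz]) shows [z] unchanged in both environments, so [z] cannot be basic with [d] derived in isolation.
The underlying segment must be /d/; voiced stops become fricatives between vowels, yielding [z] there.
So 'salt' = /ʒɛʒed/.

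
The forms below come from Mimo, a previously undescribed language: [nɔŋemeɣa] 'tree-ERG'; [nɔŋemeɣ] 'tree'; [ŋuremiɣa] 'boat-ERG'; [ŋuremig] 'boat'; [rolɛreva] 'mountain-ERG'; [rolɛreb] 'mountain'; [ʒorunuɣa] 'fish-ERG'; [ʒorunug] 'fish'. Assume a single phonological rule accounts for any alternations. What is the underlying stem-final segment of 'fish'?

The root 'fish' surfaces as [ʒorunuɣa] and [ʒorunug], with a stem-final [ɣ] ~ [g] alternation.
If /ɣ/ were underlying and a rule turned it into [g] in isolation, 'tree' would also alternate; but it has [ɣ] in both [nɔŋemeɣa] and [nɔŋemeɣ].
The underlying segment must be /g/; voiced stops become fricatives between vowels, yielding [ɣ] there.

/g/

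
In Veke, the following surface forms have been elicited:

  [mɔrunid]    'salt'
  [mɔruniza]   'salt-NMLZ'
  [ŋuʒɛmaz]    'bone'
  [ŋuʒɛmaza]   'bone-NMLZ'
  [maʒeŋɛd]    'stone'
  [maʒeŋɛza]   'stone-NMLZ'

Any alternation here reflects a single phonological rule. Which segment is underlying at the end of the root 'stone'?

/d/

The root 'stone' surfaces as [maʒeŋɛd] and [maʒeŋɛza], with a stem-final [d] ~ [z] alternation.
But 'bone' keeps [z] in both environments ([ŋuʒɛmaz], [ŋuʒɛmaza]), so there is no rule changing /z/ to [d] in isolation.
So /d/ is underlying, and a rule of intervocalic spirantization — voiced stops become fricatives between vowels — gives [z].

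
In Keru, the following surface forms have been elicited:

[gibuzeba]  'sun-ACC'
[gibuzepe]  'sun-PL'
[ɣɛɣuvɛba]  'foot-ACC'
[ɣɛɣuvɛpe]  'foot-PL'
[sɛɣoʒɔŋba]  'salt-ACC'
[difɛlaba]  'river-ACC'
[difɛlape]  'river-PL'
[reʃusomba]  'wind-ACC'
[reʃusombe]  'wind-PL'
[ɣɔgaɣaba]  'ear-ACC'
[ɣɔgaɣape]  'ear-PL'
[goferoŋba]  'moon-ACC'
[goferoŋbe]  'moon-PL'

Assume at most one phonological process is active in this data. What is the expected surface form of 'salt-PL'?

[sɛɣoʒɔŋbe]

The PL morpheme has two allomorphs, [-be] and [-pe].
By contrast the ACC suffix keeps its initial [b] throughout — that segment must be underlying.
So the underlying form is /-pe/, and voiceless stops become voiced after a nasal.
After 'salt', which ends in a nasal, the suffix surfaces as [-be], giving [sɛɣoʒɔŋbe].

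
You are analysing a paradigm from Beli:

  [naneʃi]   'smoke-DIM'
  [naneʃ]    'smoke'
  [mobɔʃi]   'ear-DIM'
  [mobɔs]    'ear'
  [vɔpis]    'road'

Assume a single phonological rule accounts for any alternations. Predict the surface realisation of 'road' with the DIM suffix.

The root 'ear' surfaces as [mobɔʃi] and [mobɔs], with a stem-final [ʃ] ~ [s] alternation.
Compare 'smoke', with invariant [ʃ] in [naneʃi] and [naneʃ]: an analysis with underlying /ʃ/ and a rule producing [s] in isolation would wrongly predict alternation here too.
The underlying segment must be /s/; /s/ becomes palato-alveolar [ʃ] before a front vowel, yielding [ʃ] there.
From [vɔpis] the stem 'road' is /vɔpis/; before a front vowel this yields [vɔpiʃi].

[vɔpiʃi]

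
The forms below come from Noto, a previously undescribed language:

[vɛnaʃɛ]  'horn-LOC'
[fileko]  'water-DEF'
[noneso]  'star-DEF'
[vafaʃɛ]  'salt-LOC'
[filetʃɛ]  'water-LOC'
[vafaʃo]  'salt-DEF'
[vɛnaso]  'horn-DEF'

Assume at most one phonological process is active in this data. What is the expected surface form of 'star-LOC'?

[noneʃɛ]

'horn' shows [ʃ] ~ [s] at the end of the stem ([vɛnaʃɛ] vs [vɛnaso]).
If /ʃ/ were underlying and a rule turned it into [s] before the DEF suffix, 'salt' would also alternate; but it has [ʃ] in both [vafaʃɛ] and [vafaʃo].
Therefore /s/ is basic and [ʃ] is derived by palatalization before a front vowel (/k/ and /s/ become palato-alveolar [tʃ] and [ʃ] before a front vowel).
From [noneso] the stem 'star' is /nones/; before a front vowel this yields [noneʃɛ].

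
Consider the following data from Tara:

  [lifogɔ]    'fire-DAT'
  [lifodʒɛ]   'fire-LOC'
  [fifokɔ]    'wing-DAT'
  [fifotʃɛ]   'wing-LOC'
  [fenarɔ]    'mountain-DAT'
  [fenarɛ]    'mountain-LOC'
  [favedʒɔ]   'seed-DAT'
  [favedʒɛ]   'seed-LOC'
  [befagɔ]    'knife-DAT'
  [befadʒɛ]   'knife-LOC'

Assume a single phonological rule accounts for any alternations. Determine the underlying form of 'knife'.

The stem for 'knife' ends in [g] in [befagɔ] but [dʒ] in [befadʒɛ].
If /dʒ/ were underlying and a rule turned it into [g] before the DAT suffix, 'seed' would also alternate; but it has [dʒ] in both [favedʒɔ] and [favedʒɛ].
So /g/ is underlying, and a rule of palatalization before a front vowel — /k/ and /g/ become palato-alveolar [tʃ] and [dʒ] before a front vowel — gives [dʒ].

/befag/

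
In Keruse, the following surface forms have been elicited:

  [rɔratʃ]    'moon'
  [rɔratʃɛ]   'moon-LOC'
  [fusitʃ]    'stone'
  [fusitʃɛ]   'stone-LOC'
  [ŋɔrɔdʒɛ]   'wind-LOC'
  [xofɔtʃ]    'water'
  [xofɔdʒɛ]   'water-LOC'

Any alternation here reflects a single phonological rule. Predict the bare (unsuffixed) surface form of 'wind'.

[ŋɔrɔtʃ]

In [xofɔtʃ] and [xofɔdʒɛ] the final segment of 'water' alternates: [tʃ] ~ [dʒ].
Compare 'moon', with invariant [tʃ] in [rɔratʃ] and [rɔratʃɛ]: an analysis with underlying /tʃ/ and a rule producing [dʒ] before the LOC suffix would wrongly predict alternation here too.
Therefore /dʒ/ is basic and [tʃ] is derived by word-final obstruent devoicing (voiced obstruents become voiceless word-finally).
From [ŋɔrɔdʒɛ] the stem 'wind' is /ŋɔrɔdʒ/; word-finally this yields [ŋɔrɔtʃ].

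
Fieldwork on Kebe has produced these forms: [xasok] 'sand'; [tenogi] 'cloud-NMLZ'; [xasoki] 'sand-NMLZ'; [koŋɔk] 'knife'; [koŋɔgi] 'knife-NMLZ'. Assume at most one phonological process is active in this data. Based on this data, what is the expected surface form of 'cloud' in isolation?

The stem for 'knife' ends in [k] in [koŋɔk] but [g] in [koŋɔgi].
Compare 'sand', with invariant [k] in [xasok] and [xasoki]: an analysis with underlying /k/ and a rule producing [g] before the NMLZ suffix would wrongly predict alternation here too.
So /g/ is underlying, and a rule of word-final obstruent devoicing — voiced obstruents become voiceless word-finally — gives [k].
From [tenogi] the stem 'cloud' is /tenog/; word-finally this yields [tenok].

[tenok]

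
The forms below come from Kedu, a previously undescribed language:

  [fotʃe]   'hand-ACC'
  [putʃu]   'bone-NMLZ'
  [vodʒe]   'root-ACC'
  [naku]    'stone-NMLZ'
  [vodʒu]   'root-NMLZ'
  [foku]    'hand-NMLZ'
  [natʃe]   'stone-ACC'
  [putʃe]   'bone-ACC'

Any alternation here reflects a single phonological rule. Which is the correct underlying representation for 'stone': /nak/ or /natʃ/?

/nak/

The stem for 'stone' ends in [tʃ] in [natʃe] but [k] in [naku].
If /tʃ/ were underlying and a rule turned it into [k] before the NMLZ suffix, 'bone' would also alternate; but it has [tʃ] in both [putʃe] and [putʃu].
The underlying segment must be /k/; /k/ becomes palato-alveolar [tʃ] before a front vowel, yielding [tʃ] there.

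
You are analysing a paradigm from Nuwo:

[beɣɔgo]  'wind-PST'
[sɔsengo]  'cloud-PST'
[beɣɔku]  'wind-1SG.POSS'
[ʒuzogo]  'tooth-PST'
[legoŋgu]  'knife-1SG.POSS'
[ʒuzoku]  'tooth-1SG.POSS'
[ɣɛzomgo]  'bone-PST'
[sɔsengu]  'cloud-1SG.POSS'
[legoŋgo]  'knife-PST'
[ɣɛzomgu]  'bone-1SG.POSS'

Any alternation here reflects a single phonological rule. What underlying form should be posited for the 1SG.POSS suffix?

/-ku/

The 1SG.POSS suffix surfaces as [-gu] and [-ku], depending on the final segment of the stem.
By contrast the PST suffix keeps its initial [g] throughout — that segment must be underlying.
So the underlying form is /-ku/, and voiceless stops become voiced after a nasal.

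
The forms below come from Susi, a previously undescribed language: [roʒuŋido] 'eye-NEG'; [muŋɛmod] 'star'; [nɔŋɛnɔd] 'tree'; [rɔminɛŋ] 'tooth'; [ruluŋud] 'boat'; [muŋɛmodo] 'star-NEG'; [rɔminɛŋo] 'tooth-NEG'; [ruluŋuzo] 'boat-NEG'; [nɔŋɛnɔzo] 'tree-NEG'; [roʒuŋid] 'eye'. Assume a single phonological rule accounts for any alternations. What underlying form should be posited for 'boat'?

/ruluŋuz/

The root 'boat' surfaces as [ruluŋuzo] and [ruluŋud], with a stem-final [z] ~ [d] alternation.
The stem 'star' ([muŋɛmodo], [muŋɛmod]) shows [d] unchanged in both environments, so [d] cannot be basic with [z] derived before the NEG suffix.
The alternation reflects word-final hardening: voiced fricatives become stops word-finally. /z/ is underlying.
So 'boat' = /ruluŋuz/.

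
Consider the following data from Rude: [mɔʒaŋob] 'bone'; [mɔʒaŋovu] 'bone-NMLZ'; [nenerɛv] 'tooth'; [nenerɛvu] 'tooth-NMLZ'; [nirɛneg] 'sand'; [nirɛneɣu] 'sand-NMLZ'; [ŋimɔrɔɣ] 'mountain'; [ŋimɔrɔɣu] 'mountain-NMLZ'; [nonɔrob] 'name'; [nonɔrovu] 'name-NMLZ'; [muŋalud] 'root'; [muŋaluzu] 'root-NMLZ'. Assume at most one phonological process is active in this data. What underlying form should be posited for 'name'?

The root 'name' surfaces as [nonɔrob] and [nonɔrovu], with a stem-final [b] ~ [v] alternation.
But 'tooth' keeps [v] in both environments ([nenerɛv], [nenerɛvu]), so there is no rule changing /v/ to [b] in isolation.
The alternation reflects intervocalic spirantization: voiced stops become fricatives between vowels. /b/ is underlying.
So 'name' = /nonɔrob/.

/nonɔrob/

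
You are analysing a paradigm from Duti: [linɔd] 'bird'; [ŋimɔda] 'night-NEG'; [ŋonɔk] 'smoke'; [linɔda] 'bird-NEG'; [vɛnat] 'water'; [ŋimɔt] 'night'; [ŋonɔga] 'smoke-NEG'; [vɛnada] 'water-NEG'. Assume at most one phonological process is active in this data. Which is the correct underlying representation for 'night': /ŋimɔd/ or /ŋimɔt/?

/ŋimɔt/

In [ŋimɔda] and [ŋimɔt] the final segment of 'night' alternates: [d] ~ [t].
Compare 'bird', with invariant [d] in [linɔda] and [linɔd]: an analysis with underlying /d/ and a rule producing [t] in isolation would wrongly predict alternation here too.
Therefore /t/ is basic and [d] is derived by intervocalic voicing (voiceless stops become voiced between vowels).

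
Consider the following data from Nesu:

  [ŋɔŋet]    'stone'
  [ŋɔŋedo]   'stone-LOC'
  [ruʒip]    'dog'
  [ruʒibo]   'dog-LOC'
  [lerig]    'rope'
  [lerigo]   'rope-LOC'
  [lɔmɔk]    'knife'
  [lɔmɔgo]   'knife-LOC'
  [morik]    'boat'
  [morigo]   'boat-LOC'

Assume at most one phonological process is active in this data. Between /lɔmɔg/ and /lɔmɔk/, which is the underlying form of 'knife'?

/lɔmɔk/

'knife' shows [k] ~ [g] at the end of the stem ([lɔmɔk] vs [lɔmɔgo]).
If /g/ were underlying and a rule turned it into [k] in isolation, 'rope' would also alternate; but it has [g] in both [lerig] and [lerigo].
The underlying segment must be /k/; voiceless stops become voiced between vowels, yielding [g] there.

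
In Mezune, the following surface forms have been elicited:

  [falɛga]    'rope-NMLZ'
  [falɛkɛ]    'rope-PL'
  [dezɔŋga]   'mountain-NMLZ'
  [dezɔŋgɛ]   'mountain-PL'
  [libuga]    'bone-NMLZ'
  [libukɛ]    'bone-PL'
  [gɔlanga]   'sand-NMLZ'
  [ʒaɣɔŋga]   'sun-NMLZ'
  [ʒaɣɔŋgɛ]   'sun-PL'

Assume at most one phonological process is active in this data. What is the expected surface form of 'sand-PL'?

The PL suffix surfaces as [-gɛ] and [-kɛ], depending on the final segment of the stem.
The NMLZ suffix, which begins with [g], is invariant after every stem; so [g] is not altered by any rule here.
So the underlying form is /-kɛ/, and voiceless stops become voiced after a nasal.
After 'sand', which ends in a nasal, the suffix surfaces as [-gɛ], giving [gɔlangɛ].

[gɔlangɛ]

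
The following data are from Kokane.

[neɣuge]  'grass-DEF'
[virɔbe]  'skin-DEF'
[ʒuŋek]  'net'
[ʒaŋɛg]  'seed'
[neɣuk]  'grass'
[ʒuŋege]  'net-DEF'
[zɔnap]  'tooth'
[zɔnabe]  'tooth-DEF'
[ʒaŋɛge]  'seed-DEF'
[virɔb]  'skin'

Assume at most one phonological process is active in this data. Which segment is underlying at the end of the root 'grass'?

'grass' shows [g] ~ [k] at the end of the stem ([neɣuge] vs [neɣuk]).
The stem 'seed' ([ʒaŋɛge], [ʒaŋɛg]) shows [g] unchanged in both environments, so [g] cannot be basic with [k] derived in isolation.
The underlying segment must be /k/; voiceless stops become voiced between vowels, yielding [g] there.

/k/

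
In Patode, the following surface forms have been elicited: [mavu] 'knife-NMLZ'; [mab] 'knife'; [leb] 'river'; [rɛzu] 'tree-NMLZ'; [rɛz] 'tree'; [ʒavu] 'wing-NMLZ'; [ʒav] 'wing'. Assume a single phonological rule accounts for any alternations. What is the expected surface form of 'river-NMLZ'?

[levu]

In [mavu] and [mab] the final segment of 'knife' alternates: [v] ~ [b].
The stem 'wing' ([ʒavu], [ʒav]) shows [v] unchanged in both environments, so [v] cannot be basic with [b] derived in isolation.
The alternation reflects intervocalic spirantization: voiced stops become fricatives between vowels. /b/ is underlying.
The one attested form of 'river', [leb], shows underlying /leb/. Applying the same rule between vowels gives [levu].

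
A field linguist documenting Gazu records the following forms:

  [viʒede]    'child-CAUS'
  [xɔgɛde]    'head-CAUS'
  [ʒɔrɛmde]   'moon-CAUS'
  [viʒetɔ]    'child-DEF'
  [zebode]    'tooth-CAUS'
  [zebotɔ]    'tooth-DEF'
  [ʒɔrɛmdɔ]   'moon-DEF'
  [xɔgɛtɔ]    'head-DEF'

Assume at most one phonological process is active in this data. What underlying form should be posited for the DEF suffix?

The DEF suffix surfaces as [-dɔ] and [-tɔ], depending on the final segment of the stem.
By contrast the CAUS suffix keeps its initial [d] throughout — that segment must be underlying.
The DEF suffix is therefore /-tɔ/ underlyingly, with post-nasal voicing: voiceless stops become voiced after a nasal.

/-tɔ/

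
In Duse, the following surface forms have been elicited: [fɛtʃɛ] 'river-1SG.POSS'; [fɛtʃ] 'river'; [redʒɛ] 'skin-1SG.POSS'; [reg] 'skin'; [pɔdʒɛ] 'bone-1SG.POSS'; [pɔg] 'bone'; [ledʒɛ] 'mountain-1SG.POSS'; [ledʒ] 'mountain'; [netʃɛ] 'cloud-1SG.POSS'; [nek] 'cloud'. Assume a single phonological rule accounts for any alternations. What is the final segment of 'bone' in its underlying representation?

In [pɔdʒɛ] and [pɔg] the final segment of 'bone' alternates: [dʒ] ~ [g].
But 'mountain' keeps [dʒ] in both environments ([ledʒɛ], [ledʒ]), so there is no rule changing /dʒ/ to [g] in isolation.
So /g/ is underlying, and a rule of palatalization before a front vowel — /k/ and /g/ become palato-alveolar [tʃ] and [dʒ] before a front vowel — gives [dʒ].

/g/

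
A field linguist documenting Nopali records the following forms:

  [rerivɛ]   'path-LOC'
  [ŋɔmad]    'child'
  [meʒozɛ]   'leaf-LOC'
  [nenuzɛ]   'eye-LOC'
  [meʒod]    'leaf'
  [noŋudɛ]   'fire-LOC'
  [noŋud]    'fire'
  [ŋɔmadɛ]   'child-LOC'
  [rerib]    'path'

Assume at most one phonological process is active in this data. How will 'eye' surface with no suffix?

The root 'leaf' surfaces as [meʒozɛ] and [meʒod], with a stem-final [z] ~ [d] alternation.
The stem 'fire' ([noŋudɛ], [noŋud]) shows [d] unchanged in both environments, so [d] cannot be basic with [z] derived before the LOC suffix.
Therefore /z/ is basic and [d] is derived by word-final hardening (voiced fricatives become stops word-finally).
From [nenuzɛ] the stem 'eye' is /nenuz/; word-finally this yields [nenud].

[nenud]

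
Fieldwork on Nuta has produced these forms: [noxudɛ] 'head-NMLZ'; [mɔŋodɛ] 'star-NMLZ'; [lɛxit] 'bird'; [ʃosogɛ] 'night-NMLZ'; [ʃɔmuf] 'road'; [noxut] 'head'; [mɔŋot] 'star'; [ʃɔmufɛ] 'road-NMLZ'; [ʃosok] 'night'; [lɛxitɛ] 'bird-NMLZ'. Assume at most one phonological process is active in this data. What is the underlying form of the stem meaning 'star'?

/mɔŋod/

In [mɔŋot] and [mɔŋodɛ] the final segment of 'star' alternates: [t] ~ [d].
The stem 'bird' ([lɛxit], [lɛxitɛ]) shows [t] unchanged in both environments, so [t] cannot be basic with [d] derived before the NMLZ suffix.
The underlying segment must be /d/; voiced obstruents become voiceless word-finally, yielding [t] there.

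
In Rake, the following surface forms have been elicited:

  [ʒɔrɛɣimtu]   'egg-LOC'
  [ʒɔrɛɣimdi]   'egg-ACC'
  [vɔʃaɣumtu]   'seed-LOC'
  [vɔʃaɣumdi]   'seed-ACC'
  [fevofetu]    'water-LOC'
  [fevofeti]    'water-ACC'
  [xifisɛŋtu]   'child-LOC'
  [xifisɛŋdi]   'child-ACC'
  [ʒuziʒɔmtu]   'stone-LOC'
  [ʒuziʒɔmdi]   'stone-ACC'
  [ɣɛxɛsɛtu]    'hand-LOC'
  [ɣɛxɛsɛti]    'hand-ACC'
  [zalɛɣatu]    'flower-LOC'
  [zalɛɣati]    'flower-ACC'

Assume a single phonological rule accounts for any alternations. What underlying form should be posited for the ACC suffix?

The ACC morpheme has two allomorphs, [-di] and [-ti].
The LOC suffix, which begins with [t], is invariant after every stem; so [t] is not altered by any rule here.
So the underlying form is /-di/, and voiced stops become voiceless after a vowel.

/-di/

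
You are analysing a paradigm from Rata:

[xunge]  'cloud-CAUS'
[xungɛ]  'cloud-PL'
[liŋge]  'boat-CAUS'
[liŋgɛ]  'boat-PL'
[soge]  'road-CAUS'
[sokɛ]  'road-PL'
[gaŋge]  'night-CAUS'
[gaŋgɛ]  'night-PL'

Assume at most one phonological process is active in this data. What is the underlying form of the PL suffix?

/-kɛ/

The PL morpheme has two allomorphs, [-gɛ] and [-kɛ].
By contrast the CAUS suffix keeps its initial [g] throughout — that segment must be underlying.
So the underlying form is /-kɛ/, and voiceless stops become voiced after a nasal.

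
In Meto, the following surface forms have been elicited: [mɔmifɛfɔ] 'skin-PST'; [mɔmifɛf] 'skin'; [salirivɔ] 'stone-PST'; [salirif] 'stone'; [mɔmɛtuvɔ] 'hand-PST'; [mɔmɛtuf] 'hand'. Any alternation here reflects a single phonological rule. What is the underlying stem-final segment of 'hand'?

/v/

In [mɔmɛtuvɔ] and [mɔmɛtuf] the final segment of 'hand' alternates: [v] ~ [f].
Compare 'skin', with invariant [f] in [mɔmifɛfɔ] and [mɔmifɛf]: an analysis with underlying /f/ and a rule producing [v] before the PST suffix would wrongly predict alternation here too.
The alternation reflects word-final obstruent devoicing: voiced obstruents become voiceless word-finally. /v/ is underlying.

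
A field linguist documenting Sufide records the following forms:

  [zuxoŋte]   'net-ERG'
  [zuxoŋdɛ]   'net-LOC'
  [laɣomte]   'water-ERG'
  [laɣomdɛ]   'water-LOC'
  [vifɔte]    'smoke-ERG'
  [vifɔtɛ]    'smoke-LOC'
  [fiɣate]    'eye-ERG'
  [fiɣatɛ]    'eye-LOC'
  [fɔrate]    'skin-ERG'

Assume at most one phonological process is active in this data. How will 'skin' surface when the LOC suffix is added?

The LOC morpheme has two allomorphs, [-dɛ] and [-tɛ].
The ERG suffix, which begins with [t], is invariant after every stem; so [t] is not altered by any rule here.
The LOC suffix is therefore /-dɛ/ underlyingly, with post-vocalic devoicing: voiced stops become voiceless after a vowel.
After 'skin', which ends in a vowel, the suffix surfaces as [-tɛ], giving [fɔratɛ].

[fɔratɛ]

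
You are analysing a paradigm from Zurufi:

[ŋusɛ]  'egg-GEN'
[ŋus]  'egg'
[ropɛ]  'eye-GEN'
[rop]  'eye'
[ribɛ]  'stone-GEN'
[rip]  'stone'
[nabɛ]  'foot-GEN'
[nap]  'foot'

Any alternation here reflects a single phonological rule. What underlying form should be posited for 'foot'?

In [nabɛ] and [nap] the final segment of 'foot' alternates: [b] ~ [p].
But 'eye' keeps [p] in both environments ([ropɛ], [rop]), so there is no rule changing /p/ to [b] before the GEN suffix.
So /b/ is underlying, and a rule of word-final obstruent devoicing — voiced obstruents become voiceless word-finally — gives [p].

/nab/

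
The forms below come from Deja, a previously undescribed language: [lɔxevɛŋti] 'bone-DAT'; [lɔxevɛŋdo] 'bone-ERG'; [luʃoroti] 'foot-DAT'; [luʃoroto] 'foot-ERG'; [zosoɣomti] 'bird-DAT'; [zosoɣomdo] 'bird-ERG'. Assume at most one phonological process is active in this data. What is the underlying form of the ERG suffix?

The ERG suffix surfaces as [-do] and [-to], depending on the final segment of the stem.
The DAT suffix, which begins with [t], is invariant after every stem; so [t] is not altered by any rule here.
So the underlying form is /-do/, and voiced stops become voiceless after a vowel.

/-do/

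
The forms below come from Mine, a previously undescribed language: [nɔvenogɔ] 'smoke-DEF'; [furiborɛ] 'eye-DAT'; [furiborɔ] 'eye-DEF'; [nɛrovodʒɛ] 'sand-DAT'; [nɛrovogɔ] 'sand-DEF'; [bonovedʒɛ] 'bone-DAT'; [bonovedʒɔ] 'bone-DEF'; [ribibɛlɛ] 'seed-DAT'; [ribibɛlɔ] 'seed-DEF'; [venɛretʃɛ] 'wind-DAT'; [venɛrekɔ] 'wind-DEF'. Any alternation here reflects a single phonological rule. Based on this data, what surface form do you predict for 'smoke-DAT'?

[nɔvenodʒɛ]

In [nɛrovodʒɛ] and [nɛrovogɔ] the final segment of 'sand' alternates: [dʒ] ~ [g].
If /dʒ/ were underlying and a rule turned it into [g] before the DEF suffix, 'bone' would also alternate; but it has [dʒ] in both [bonovedʒɛ] and [bonovedʒɔ].
The alternation reflects palatalization before a front vowel: /k/ and /g/ become palato-alveolar [tʃ] and [dʒ] before a front vowel. /g/ is underlying.
The one attested form of 'smoke', [nɔvenogɔ], shows underlying /nɔvenog/. Applying the same rule before a front vowel gives [nɔvenodʒɛ].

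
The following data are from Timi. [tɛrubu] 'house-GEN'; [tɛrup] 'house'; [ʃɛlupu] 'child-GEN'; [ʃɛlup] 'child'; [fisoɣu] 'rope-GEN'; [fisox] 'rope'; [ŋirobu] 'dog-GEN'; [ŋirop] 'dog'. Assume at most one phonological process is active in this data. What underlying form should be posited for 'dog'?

/ŋirob/

'dog' shows [b] ~ [p] at the end of the stem ([ŋirobu] vs [ŋirop]).
If /p/ were underlying and a rule turned it into [b] before the GEN suffix, 'child' would also alternate; but it has [p] in both [ʃɛlupu] and [ʃɛlup].
The alternation reflects word-final obstruent devoicing: voiced obstruents become voiceless word-finally. /b/ is underlying.
So 'dog' = /ŋirob/.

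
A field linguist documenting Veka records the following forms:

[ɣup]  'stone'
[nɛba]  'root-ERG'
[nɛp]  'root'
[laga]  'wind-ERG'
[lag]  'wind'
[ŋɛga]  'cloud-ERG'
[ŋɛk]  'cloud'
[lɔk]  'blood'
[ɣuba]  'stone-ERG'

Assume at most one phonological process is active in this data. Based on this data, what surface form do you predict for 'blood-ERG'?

[lɔga]

In [ŋɛga] and [ŋɛk] the final segment of 'cloud' alternates: [g] ~ [k].
Compare 'wind', with invariant [g] in [laga] and [lag]: an analysis with underlying /g/ and a rule producing [k] in isolation would wrongly predict alternation here too.
Therefore /k/ is basic and [g] is derived by intervocalic voicing (voiceless stops become voiced between vowels).
From [lɔk] the stem 'blood' is /lɔk/; between vowels this yields [lɔga].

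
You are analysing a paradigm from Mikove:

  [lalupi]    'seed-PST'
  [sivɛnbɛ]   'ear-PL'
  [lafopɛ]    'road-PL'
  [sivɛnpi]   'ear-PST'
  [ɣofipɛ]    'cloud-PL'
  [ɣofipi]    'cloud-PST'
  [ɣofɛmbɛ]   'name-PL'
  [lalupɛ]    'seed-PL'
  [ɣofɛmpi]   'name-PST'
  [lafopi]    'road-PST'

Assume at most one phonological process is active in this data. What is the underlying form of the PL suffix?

The PL morpheme has two allomorphs, [-bɛ] and [-pɛ].
The PST suffix, which begins with [p], is invariant after every stem; so [p] is not altered by any rule here.
So the underlying form is /-bɛ/, and voiced stops become voiceless after a vowel.

/-bɛ/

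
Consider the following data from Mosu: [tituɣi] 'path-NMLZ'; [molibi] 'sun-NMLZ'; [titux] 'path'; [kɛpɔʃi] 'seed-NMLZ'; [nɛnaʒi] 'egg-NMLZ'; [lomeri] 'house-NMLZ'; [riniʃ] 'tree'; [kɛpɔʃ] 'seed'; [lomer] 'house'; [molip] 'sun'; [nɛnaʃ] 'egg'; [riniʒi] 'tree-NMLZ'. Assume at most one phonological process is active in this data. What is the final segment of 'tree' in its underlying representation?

/ʒ/

In [riniʃ] and [riniʒi] the final segment of 'tree' alternates: [ʃ] ~ [ʒ].
But 'seed' keeps [ʃ] in both environments ([kɛpɔʃ], [kɛpɔʃi]), so there is no rule changing /ʃ/ to [ʒ] before the NMLZ suffix.
So /ʒ/ is underlying, and a rule of word-final obstruent devoicing — voiced obstruents become voiceless word-finally — gives [ʃ].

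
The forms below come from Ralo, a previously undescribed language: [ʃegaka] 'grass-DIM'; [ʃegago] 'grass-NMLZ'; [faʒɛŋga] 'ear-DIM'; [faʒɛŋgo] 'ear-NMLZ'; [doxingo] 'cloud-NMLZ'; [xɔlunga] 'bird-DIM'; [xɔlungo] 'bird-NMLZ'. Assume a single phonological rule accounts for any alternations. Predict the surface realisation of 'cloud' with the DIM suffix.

[doxinga]

The DIM suffix surfaces as [-ga] and [-ka], depending on the final segment of the stem.
The NMLZ suffix, which begins with [g], is invariant after every stem; so [g] is not altered by any rule here.
The DIM suffix is therefore /-ka/ underlyingly, with post-nasal voicing: voiceless stops become voiced after a nasal.
After 'cloud', which ends in a nasal, the suffix surfaces as [-ga], giving [doxinga].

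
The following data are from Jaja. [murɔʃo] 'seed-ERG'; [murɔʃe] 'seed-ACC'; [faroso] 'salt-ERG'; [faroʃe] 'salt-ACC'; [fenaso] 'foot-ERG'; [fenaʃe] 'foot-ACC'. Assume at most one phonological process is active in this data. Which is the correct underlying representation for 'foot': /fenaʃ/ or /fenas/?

/fenas/

The stem for 'foot' ends in [s] in [fenaso] but [ʃ] in [fenaʃe].
If /ʃ/ were underlying and a rule turned it into [s] before the ERG suffix, 'seed' would also alternate; but it has [ʃ] in both [murɔʃo] and [murɔʃe].
The alternation reflects palatalization before a front vowel: /s/ becomes palato-alveolar [ʃ] before a front vowel. /s/ is underlying.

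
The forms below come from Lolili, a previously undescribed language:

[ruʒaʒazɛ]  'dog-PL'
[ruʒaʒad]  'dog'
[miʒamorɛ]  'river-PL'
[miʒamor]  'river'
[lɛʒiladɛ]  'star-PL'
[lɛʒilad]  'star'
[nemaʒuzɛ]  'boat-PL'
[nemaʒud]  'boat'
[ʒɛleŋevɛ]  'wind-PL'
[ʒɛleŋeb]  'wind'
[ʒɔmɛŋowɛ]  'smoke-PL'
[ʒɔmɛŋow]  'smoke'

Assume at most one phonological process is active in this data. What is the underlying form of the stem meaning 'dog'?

In [ruʒaʒazɛ] and [ruʒaʒad] the final segment of 'dog' alternates: [z] ~ [d].
If /d/ were underlying and a rule turned it into [z] before the PL suffix, 'star' would also alternate; but it has [d] in both [lɛʒiladɛ] and [lɛʒilad].
Therefore /z/ is basic and [d] is derived by word-final hardening (voiced fricatives become stops word-finally).
Hence 'dog' is /ruʒaʒaz/ underlyingly.

/ruʒaʒaz/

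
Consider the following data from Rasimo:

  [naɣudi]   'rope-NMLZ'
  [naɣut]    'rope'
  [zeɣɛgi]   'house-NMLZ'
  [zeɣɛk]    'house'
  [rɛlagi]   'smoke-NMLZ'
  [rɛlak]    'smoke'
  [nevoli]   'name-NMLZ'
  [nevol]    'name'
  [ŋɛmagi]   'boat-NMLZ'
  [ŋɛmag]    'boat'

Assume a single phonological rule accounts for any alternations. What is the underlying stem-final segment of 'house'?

/k/

'house' shows [g] ~ [k] at the end of the stem ([zeɣɛgi] vs [zeɣɛk]).
Compare 'boat', with invariant [g] in [ŋɛmagi] and [ŋɛmag]: an analysis with underlying /g/ and a rule producing [k] in isolation would wrongly predict alternation here too.
The alternation reflects intervocalic voicing: voiceless stops become voiced between vowels. /k/ is underlying.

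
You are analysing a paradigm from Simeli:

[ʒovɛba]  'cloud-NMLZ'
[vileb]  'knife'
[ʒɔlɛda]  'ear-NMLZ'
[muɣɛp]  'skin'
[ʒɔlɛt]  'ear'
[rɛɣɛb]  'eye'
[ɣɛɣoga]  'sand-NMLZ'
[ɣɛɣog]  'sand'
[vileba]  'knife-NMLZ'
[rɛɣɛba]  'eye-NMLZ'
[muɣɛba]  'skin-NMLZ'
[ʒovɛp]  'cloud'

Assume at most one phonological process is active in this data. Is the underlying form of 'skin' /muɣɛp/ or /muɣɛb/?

'skin' shows [p] ~ [b] at the end of the stem ([muɣɛp] vs [muɣɛba]).
Compare 'eye', with invariant [b] in [rɛɣɛb] and [rɛɣɛba]: an analysis with underlying /b/ and a rule producing [p] in isolation would wrongly predict alternation here too.
So /p/ is underlying, and a rule of intervocalic voicing — voiceless stops become voiced between vowels — gives [b].

/muɣɛp/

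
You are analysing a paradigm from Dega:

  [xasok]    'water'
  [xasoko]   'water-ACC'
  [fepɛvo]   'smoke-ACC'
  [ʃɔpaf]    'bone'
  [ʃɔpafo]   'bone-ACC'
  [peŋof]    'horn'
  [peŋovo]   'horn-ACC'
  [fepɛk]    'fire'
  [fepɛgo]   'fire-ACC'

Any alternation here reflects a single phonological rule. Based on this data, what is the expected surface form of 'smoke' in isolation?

[fepɛf]

The root 'horn' surfaces as [peŋof] and [peŋovo], with a stem-final [f] ~ [v] alternation.
The stem 'bone' ([ʃɔpaf], [ʃɔpafo]) shows [f] unchanged in both environments, so [f] cannot be basic with [v] derived before the ACC suffix.
The underlying segment must be /v/; voiced obstruents become voiceless word-finally, yielding [f] there.
The one attested form of 'smoke', [fepɛvo], shows underlying /fepɛv/. Applying the same rule word-finally gives [fepɛf].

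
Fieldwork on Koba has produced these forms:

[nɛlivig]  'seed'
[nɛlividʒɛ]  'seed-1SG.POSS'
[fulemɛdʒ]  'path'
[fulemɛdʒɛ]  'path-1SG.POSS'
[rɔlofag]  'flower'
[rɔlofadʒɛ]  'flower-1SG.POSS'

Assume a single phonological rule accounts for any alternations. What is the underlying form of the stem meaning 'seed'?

/nɛlivig/

'seed' shows [g] ~ [dʒ] at the end of the stem ([nɛlivig] vs [nɛlividʒɛ]).
If /dʒ/ were underlying and a rule turned it into [g] in isolation, 'path' would also alternate; but it has [dʒ] in both [fulemɛdʒ] and [fulemɛdʒɛ].
So /g/ is underlying, and a rule of palatalization before a front vowel — /g/ becomes palato-alveolar [dʒ] before a front vowel — gives [dʒ].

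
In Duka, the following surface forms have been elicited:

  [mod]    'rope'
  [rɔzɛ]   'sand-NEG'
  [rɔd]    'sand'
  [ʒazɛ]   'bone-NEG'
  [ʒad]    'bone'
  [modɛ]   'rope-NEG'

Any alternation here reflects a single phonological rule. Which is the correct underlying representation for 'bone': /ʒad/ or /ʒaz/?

In [ʒad] and [ʒazɛ] the final segment of 'bone' alternates: [d] ~ [z].
The stem 'rope' ([mod], [modɛ]) shows [d] unchanged in both environments, so [d] cannot be basic with [z] derived before the NEG suffix.
Therefore /z/ is basic and [d] is derived by word-final hardening (voiced fricatives become stops word-finally).

/ʒaz/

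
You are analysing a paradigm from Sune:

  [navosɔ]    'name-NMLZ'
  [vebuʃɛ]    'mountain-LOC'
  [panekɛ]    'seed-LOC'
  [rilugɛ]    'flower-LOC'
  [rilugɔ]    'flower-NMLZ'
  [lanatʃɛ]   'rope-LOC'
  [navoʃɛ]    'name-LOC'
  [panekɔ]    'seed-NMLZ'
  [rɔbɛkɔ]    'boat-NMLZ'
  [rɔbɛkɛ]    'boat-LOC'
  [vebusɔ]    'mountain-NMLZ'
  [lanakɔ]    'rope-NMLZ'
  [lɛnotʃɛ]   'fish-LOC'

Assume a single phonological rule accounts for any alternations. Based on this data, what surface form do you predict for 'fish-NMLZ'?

[lɛnokɔ]

The stem for 'rope' ends in [tʃ] in [lanatʃɛ] but [k] in [lanakɔ].
The stem 'seed' ([panekɛ], [panekɔ]) shows [k] unchanged in both environments, so [k] cannot be basic with [tʃ] derived before the LOC suffix.
Therefore /tʃ/ is basic and [k] is derived by depalatalization (palato-alveolar /tʃ/ and /ʃ/ become [k] and [s] when no front vowel follows).
The one attested form of 'fish', [lɛnotʃɛ], shows underlying /lɛnotʃ/. Applying the same rule when no front vowel follows gives [lɛnokɔ].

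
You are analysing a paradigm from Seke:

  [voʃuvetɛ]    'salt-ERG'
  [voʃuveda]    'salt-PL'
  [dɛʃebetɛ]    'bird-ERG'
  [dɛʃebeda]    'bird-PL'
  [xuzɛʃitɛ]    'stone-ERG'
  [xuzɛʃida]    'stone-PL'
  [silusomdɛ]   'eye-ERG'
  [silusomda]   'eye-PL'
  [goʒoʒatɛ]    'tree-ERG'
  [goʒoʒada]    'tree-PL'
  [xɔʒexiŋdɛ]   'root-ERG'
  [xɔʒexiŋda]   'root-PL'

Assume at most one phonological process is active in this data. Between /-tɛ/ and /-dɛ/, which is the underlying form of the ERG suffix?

/-tɛ/

The ERG morpheme has two allomorphs, [-dɛ] and [-tɛ].
The PL suffix, which begins with [d], is invariant after every stem; so [d] is not altered by any rule here.
The ERG suffix is therefore /-tɛ/ underlyingly, with post-nasal voicing: voiceless stops become voiced after a nasal.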